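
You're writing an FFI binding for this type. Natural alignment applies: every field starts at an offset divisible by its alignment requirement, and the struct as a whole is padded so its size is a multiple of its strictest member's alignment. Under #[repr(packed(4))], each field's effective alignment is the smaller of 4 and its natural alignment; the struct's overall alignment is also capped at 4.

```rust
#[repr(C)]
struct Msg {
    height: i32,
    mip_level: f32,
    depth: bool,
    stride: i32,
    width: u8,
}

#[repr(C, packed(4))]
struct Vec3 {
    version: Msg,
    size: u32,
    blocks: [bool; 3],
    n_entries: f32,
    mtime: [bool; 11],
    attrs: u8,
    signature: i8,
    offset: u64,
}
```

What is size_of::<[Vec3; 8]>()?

448

Msg: height at 0 (size 4, align 4) → ends 4; mip_level at 4 (size 4, align 4) → ends 8; depth at 8 (size 1, align 1) → ends 9; pad 3 to align 4 for stride; stride at 12 (size 4, align 4) → ends 16; width at 16 (size 1, align 1) → ends 17; tail pad 3 to reach multiple of 4; total 20 bytes, alignment 4
version at 0 (size 20, align 4) → ends 20
size at 20 (size 4, align 4) → ends 24
blocks at 24 (size 3, align 1) → ends 27
pad 1 to align 4 for n_entries
n_entries at 28 (size 4, align 4) → ends 32
mtime at 32 (size 11, align 1) → ends 43
attrs at 43 (size 1, align 1) → ends 44
signature at 44 (size 1, align 1) → ends 45
pad 3 to align 4 for offset
offset at 48 (size 8, align 4) → ends 56
total 56 bytes, alignment 4
array of 8: 8 × 56 = 448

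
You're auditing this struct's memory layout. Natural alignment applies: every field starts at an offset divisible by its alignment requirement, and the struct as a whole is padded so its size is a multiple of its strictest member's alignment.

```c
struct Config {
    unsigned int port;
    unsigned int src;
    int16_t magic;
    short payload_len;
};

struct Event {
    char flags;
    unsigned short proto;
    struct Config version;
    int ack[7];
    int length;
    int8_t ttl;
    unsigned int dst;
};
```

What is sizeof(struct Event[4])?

224

Config: port at 0 (size 4, align 4) → ends 4; src at 4 (size 4, align 4) → ends 8; magic at 8 (size 2, align 2) → ends 10; payload_len at 10 (size 2, align 2) → ends 12; total 12 bytes, alignment 4
flags at 0 (size 1, align 1) → ends 1
pad 1 to align 2 for proto
proto at 2 (size 2, align 2) → ends 4
version at 4 (size 12, align 4) → ends 16
ack at 16 (size 28, align 4) → ends 44
length at 44 (size 4, align 4) → ends 48
ttl at 48 (size 1, align 1) → ends 49
pad 3 to align 4 for dst
dst at 52 (size 4, align 4) → ends 56
total 56 bytes, alignment 4
array of 4: 4 × 56 = 224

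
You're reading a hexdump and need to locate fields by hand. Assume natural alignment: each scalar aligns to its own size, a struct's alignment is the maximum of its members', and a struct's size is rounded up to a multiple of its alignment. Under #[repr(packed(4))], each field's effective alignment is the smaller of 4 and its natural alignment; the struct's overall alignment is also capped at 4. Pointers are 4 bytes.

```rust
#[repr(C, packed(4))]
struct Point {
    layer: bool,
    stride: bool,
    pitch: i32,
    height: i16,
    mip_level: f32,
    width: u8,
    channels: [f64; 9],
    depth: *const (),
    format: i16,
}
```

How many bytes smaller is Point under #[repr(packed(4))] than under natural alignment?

natural layout:
  0..1  layer  (1B, 1-aligned)
  1..2  stride  (1B, 1-aligned)
  2..4  -- padding (2B)
  4..8  pitch  (4B, 4-aligned)
  8..10  height  (2B, 2-aligned)
  10..12  -- padding (2B)
  12..16  mip_level  (4B, 4-aligned)
  16..17  width  (1B, 1-aligned)
  17..24  -- padding (7B)
  24..96  channels  (72B, 8-aligned)
  96..100  depth  (4B, 4-aligned)
  100..102  format  (2B, 2-aligned)
  102..104  -- tail padding (2B)
  sizeof = 104, alignof = 8
packed(4) layout:
  0..1  layer  (1B, 1-aligned)
  1..2  stride  (1B, 1-aligned)
  2..4  -- padding (2B)
  4..8  pitch  (4B, 4-aligned)
  8..10  height  (2B, 2-aligned)
  10..12  -- padding (2B)
  12..16  mip_level  (4B, 4-aligned)
  16..17  width  (1B, 1-aligned)
  17..20  -- padding (3B)
  20..92  channels  (72B, 4-aligned)
  92..96  depth  (4B, 4-aligned)
  96..98  format  (2B, 2-aligned)
  98..100  -- tail padding (2B)
  sizeof = 100, alignof = 4
104 − 100 = 4

4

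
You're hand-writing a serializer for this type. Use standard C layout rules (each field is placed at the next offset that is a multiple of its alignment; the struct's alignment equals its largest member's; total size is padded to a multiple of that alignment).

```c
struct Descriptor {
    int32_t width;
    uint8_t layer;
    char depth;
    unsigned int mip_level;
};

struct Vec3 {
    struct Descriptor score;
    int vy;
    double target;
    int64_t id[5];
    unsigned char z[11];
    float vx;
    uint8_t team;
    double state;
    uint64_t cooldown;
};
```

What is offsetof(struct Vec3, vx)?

76

Descriptor: 0..4  width  (4B, 4-aligned); 4..5  layer  (1B, 1-aligned); 5..6  depth  (1B, 1-aligned); 6..8  -- padding (2B); 8..12  mip_level  (4B, 4-aligned); sizeof = 12, alignof = 4
0..12  score  (12B, 4-aligned)
12..16  vy  (4B, 4-aligned)
16..24  target  (8B, 8-aligned)
24..64  id  (40B, 8-aligned)
64..75  z  (11B, 1-aligned)
75..76  -- padding (1B)
76..80  vx  (4B, 4-aligned)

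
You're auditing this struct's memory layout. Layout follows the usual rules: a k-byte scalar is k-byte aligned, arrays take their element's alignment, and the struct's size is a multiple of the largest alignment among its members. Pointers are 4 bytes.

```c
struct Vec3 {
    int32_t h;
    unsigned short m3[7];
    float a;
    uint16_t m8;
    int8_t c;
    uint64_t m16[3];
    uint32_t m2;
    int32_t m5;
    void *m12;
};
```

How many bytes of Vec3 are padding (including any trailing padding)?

h at 0 (size 4, align 4) → ends 4
m3 at 4 (size 14, align 2) → ends 18
pad 2 to align 4 for a
a at 20 (size 4, align 4) → ends 24
m8 at 24 (size 2, align 2) → ends 26
c at 26 (size 1, align 1) → ends 27
pad 5 to align 8 for m16
m16 at 32 (size 24, align 8) → ends 56
m2 at 56 (size 4, align 4) → ends 60
m5 at 60 (size 4, align 4) → ends 64
m12 at 64 (size 4, align 4) → ends 68
tail pad 4 to reach multiple of 8
total 72 bytes, alignment 8
data bytes 61, size 72 → padding 11

11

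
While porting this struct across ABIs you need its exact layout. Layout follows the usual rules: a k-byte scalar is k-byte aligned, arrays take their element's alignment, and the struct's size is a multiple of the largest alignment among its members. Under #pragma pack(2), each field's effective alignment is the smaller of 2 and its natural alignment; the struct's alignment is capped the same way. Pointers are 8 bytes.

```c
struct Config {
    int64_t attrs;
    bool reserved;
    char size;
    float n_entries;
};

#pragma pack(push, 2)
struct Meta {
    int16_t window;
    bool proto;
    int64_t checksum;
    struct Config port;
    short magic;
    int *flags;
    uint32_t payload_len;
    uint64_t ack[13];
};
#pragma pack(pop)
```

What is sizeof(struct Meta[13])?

Config: @0: attrs [8B, align 8] → 8; @8: reserved [1B, align 1] → 9; @9: size [1B, align 1] → 10; +2 pad (align 4); @12: n_entries [4B, align 4] → 16; size 16, align 8
@0: window [2B, align 2] → 2
@2: proto [1B, align 1] → 3
+1 pad (align 2)
@4: checksum [8B, align 2] → 12
@12: port [16B, align 2] → 28
@28: magic [2B, align 2] → 30
@30: flags [8B, align 2] → 38
@38: payload_len [4B, align 2] → 42
@42: ack [104B, align 2] → 146
size 146, align 2
array of 13: 13 × 146 = 1898

1898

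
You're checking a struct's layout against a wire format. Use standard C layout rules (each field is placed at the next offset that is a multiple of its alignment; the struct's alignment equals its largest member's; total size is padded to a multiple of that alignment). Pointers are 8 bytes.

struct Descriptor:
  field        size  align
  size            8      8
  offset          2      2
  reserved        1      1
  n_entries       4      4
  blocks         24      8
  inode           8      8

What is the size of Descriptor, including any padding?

0..8  size  (8B, 8-aligned)
8..10  offset  (2B, 2-aligned)
10..11  reserved  (1B, 1-aligned)
11..12  -- padding (1B)
12..16  n_entries  (4B, 4-aligned)
16..40  blocks  (24B, 8-aligned)
40..48  inode  (8B, 8-aligned)
sizeof = 48, alignof = 8

48 bytes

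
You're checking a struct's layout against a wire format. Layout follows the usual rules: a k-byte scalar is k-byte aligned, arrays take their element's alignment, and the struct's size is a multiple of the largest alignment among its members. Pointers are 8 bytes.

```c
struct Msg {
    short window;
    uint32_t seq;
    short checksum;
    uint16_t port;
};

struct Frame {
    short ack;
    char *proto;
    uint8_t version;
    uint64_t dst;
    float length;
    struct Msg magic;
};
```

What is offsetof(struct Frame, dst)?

24

Msg: @0: window [2B, align 2] → 2; +2 pad (align 4); @4: seq [4B, align 4] → 8; @8: checksum [2B, align 2] → 10; @10: port [2B, align 2] → 12; size 12, align 4
@0: ack [2B, align 2] → 2
+6 pad (align 8)
@8: proto [8B, align 8] → 16
@16: version [1B, align 1] → 17
+7 pad (align 8)
@24: dst [8B, align 8] → 32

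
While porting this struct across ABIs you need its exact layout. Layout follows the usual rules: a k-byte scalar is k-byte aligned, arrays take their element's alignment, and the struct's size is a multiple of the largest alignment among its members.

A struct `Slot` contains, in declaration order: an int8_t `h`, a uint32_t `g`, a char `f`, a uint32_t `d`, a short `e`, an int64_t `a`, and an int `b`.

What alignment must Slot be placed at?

member alignments: h=1, g=4, f=1, d=4, e=2, a=8, b=4
max = 8

8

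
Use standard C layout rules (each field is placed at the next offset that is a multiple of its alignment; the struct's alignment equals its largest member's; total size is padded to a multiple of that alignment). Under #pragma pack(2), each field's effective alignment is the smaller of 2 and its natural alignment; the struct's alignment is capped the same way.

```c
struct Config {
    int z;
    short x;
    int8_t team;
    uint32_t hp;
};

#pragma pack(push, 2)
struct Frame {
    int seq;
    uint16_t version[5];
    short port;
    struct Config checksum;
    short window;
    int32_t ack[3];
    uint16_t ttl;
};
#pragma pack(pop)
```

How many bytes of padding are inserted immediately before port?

Config: z at 0 (size 4, align 4) → ends 4; x at 4 (size 2, align 2) → ends 6; team at 6 (size 1, align 1) → ends 7; pad 1 to align 4 for hp; hp at 8 (size 4, align 4) → ends 12; total 12 bytes, alignment 4
seq at 0 (size 4, align 2) → ends 4
version at 4 (size 10, align 2) → ends 14
port at 14 (size 2, align 2) → ends 16

0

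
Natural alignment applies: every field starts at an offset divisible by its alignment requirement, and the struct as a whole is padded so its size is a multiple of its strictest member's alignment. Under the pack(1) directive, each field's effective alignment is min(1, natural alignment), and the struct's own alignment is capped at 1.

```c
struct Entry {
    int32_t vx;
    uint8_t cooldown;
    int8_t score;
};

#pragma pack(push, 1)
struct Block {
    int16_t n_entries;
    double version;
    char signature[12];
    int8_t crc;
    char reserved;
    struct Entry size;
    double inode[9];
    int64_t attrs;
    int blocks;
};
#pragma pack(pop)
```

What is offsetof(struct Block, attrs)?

104

Entry: 0..4  vx  (4B, 4-aligned); 4..5  cooldown  (1B, 1-aligned); 5..6  score  (1B, 1-aligned); 6..8  -- tail padding (2B); sizeof = 8, alignof = 4
0..2  n_entries  (2B, 1-aligned)
2..10  version  (8B, 1-aligned)
10..22  signature  (12B, 1-aligned)
22..23  crc  (1B, 1-aligned)
23..24  reserved  (1B, 1-aligned)
24..32  size  (8B, 1-aligned)
32..104  inode  (72B, 1-aligned)
104..112  attrs  (8B, 1-aligned)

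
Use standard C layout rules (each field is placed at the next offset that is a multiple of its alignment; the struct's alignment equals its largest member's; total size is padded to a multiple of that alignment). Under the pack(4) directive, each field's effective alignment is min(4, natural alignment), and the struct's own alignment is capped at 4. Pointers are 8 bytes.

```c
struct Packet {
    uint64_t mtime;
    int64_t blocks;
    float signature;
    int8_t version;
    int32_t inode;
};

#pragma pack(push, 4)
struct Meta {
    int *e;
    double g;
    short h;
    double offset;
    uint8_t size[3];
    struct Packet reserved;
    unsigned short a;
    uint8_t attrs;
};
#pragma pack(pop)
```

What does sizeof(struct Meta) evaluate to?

Packet: @0: mtime [8B, align 8] → 8; @8: blocks [8B, align 8] → 16; @16: signature [4B, align 4] → 20; @20: version [1B, align 1] → 21; +3 pad (align 4); @24: inode [4B, align 4] → 28; +4 tail pad (align 8); size 32, align 8
@0: e [8B, align 4] → 8
@8: g [8B, align 4] → 16
@16: h [2B, align 2] → 18
+2 pad (align 4)
@20: offset [8B, align 4] → 28
@28: size [3B, align 1] → 31
+1 pad (align 4)
@32: reserved [32B, align 4] → 64
@64: a [2B, align 2] → 66
@66: attrs [1B, align 1] → 67
+1 tail pad (align 4)
size 68, align 4

68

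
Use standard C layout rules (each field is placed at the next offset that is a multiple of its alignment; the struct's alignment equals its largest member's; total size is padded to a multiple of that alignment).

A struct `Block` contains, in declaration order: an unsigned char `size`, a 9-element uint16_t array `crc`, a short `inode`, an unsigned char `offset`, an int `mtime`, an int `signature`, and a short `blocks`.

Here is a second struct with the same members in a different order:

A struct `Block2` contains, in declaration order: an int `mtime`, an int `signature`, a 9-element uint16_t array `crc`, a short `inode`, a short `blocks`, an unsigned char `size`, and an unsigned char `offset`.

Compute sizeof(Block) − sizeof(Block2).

0..1  size  (1B, 1-aligned)
1..2  -- padding (1B)
2..20  crc  (18B, 2-aligned)
20..22  inode  (2B, 2-aligned)
22..23  offset  (1B, 1-aligned)
23..24  -- padding (1B)
24..28  mtime  (4B, 4-aligned)
28..32  signature  (4B, 4-aligned)
32..34  blocks  (2B, 2-aligned)
34..36  -- tail padding (2B)
sizeof = 36, alignof = 4
— Block2 —
0..4  mtime  (4B, 4-aligned)
4..8  signature  (4B, 4-aligned)
8..26  crc  (18B, 2-aligned)
26..28  inode  (2B, 2-aligned)
28..30  blocks  (2B, 2-aligned)
30..31  size  (1B, 1-aligned)
31..32  offset  (1B, 1-aligned)
sizeof = 32, alignof = 4
36 − 32 = 4

4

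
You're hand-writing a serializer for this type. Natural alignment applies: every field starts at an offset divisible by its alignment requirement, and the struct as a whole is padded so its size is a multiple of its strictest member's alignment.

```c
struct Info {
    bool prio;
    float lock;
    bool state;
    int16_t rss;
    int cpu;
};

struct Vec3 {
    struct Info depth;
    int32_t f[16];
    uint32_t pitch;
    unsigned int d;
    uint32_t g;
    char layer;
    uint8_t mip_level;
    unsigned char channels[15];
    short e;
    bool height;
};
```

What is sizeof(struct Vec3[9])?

Info: @0: prio [1B, align 1] → 1; +3 pad (align 4); @4: lock [4B, align 4] → 8; @8: state [1B, align 1] → 9; +1 pad (align 2); @10: rss [2B, align 2] → 12; @12: cpu [4B, align 4] → 16; size 16, align 4
@0: depth [16B, align 4] → 16
@16: f [64B, align 4] → 80
@80: pitch [4B, align 4] → 84
@84: d [4B, align 4] → 88
@88: g [4B, align 4] → 92
@92: layer [1B, align 1] → 93
@93: mip_level [1B, align 1] → 94
@94: channels [15B, align 1] → 109
+1 pad (align 2)
@110: e [2B, align 2] → 112
@112: height [1B, align 1] → 113
+3 tail pad (align 4)
size 116, align 4
array of 9: 9 × 116 = 1044

1044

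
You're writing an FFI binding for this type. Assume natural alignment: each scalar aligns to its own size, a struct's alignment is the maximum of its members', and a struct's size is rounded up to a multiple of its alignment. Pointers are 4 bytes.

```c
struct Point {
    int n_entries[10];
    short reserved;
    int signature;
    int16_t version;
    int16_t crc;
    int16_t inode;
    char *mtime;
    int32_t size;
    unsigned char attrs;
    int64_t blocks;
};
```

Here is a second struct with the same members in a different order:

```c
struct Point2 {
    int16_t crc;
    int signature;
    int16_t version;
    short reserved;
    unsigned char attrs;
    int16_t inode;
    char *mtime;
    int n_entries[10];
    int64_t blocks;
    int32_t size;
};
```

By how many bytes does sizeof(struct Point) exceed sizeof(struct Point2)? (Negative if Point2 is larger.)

0

n_entries at 0 (size 40, align 4) → ends 40
reserved at 40 (size 2, align 2) → ends 42
pad 2 to align 4 for signature
signature at 44 (size 4, align 4) → ends 48
version at 48 (size 2, align 2) → ends 50
crc at 50 (size 2, align 2) → ends 52
inode at 52 (size 2, align 2) → ends 54
pad 2 to align 4 for mtime
mtime at 56 (size 4, align 4) → ends 60
size at 60 (size 4, align 4) → ends 64
attrs at 64 (size 1, align 1) → ends 65
pad 7 to align 8 for blocks
blocks at 72 (size 8, align 8) → ends 80
total 80 bytes, alignment 8
— Point2 —
crc at 0 (size 2, align 2) → ends 2
pad 2 to align 4 for signature
signature at 4 (size 4, align 4) → ends 8
version at 8 (size 2, align 2) → ends 10
reserved at 10 (size 2, align 2) → ends 12
attrs at 12 (size 1, align 1) → ends 13
pad 1 to align 2 for inode
inode at 14 (size 2, align 2) → ends 16
mtime at 16 (size 4, align 4) → ends 20
n_entries at 20 (size 40, align 4) → ends 60
pad 4 to align 8 for blocks
blocks at 64 (size 8, align 8) → ends 72
size at 72 (size 4, align 4) → ends 76
tail pad 4 to reach multiple of 8
total 80 bytes, alignment 8
80 − 80 = 0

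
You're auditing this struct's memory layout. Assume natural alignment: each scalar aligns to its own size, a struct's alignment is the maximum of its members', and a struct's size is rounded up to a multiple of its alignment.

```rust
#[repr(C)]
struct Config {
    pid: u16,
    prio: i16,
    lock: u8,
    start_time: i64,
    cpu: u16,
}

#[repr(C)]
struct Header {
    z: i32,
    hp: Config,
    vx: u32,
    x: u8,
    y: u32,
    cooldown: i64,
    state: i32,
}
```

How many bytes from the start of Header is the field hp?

8

Config: 0..2  pid  (2B, 2-aligned); 2..4  prio  (2B, 2-aligned); 4..5  lock  (1B, 1-aligned); 5..8  -- padding (3B); 8..16  start_time  (8B, 8-aligned); 16..18  cpu  (2B, 2-aligned); 18..24  -- tail padding (6B); sizeof = 24, alignof = 8
0..4  z  (4B, 4-aligned)
4..8  -- padding (4B)
8..32  hp  (24B, 8-aligned)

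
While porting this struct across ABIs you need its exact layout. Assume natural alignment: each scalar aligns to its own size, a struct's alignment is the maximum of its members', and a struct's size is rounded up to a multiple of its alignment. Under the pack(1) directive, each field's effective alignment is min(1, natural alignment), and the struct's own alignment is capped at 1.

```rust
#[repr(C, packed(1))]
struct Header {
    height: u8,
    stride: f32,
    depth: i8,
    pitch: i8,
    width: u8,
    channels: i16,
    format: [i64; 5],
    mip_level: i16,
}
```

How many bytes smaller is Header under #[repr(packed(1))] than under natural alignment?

12

natural layout:
  height at 0 (size 1, align 1) → ends 1
  pad 3 to align 4 for stride
  stride at 4 (size 4, align 4) → ends 8
  depth at 8 (size 1, align 1) → ends 9
  pitch at 9 (size 1, align 1) → ends 10
  width at 10 (size 1, align 1) → ends 11
  pad 1 to align 2 for channels
  channels at 12 (size 2, align 2) → ends 14
  pad 2 to align 8 for format
  format at 16 (size 40, align 8) → ends 56
  mip_level at 56 (size 2, align 2) → ends 58
  tail pad 6 to reach multiple of 8
  total 64 bytes, alignment 8
packed(1) layout:
  height at 0 (size 1, align 1) → ends 1
  stride at 1 (size 4, align 1) → ends 5
  depth at 5 (size 1, align 1) → ends 6
  pitch at 6 (size 1, align 1) → ends 7
  width at 7 (size 1, align 1) → ends 8
  channels at 8 (size 2, align 1) → ends 10
  format at 10 (size 40, align 1) → ends 50
  mip_level at 50 (size 2, align 1) → ends 52
  total 52 bytes, alignment 1
64 − 52 = 12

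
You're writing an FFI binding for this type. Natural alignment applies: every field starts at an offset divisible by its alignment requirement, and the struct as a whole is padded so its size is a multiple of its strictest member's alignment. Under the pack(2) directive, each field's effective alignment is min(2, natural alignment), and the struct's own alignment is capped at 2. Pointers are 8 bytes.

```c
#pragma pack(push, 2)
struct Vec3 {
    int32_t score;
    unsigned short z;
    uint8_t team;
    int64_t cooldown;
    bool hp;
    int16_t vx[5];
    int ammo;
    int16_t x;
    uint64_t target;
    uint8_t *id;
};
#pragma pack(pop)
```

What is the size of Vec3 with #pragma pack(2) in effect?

score at 0 (size 4, align 2) → ends 4
z at 4 (size 2, align 2) → ends 6
team at 6 (size 1, align 1) → ends 7
pad 1 to align 2 for cooldown
cooldown at 8 (size 8, align 2) → ends 16
hp at 16 (size 1, align 1) → ends 17
pad 1 to align 2 for vx
vx at 18 (size 10, align 2) → ends 28
ammo at 28 (size 4, align 2) → ends 32
x at 32 (size 2, align 2) → ends 34
target at 34 (size 8, align 2) → ends 42
id at 42 (size 8, align 2) → ends 50
total 50 bytes, alignment 2

50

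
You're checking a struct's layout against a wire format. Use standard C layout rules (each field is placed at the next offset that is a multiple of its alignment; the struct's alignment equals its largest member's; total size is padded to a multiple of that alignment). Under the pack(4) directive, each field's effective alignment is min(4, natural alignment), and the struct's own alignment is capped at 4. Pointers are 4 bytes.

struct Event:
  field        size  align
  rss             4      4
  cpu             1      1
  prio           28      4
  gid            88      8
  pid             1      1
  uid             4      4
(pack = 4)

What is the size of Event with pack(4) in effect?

132

rss at 0 (size 4, align 4) → ends 4
cpu at 4 (size 1, align 1) → ends 5
pad 3 to align 4 for prio
prio at 8 (size 28, align 4) → ends 36
gid at 36 (size 88, align 4) → ends 124
pid at 124 (size 1, align 1) → ends 125
pad 3 to align 4 for uid
uid at 128 (size 4, align 4) → ends 132
total 132 bytes, alignment 4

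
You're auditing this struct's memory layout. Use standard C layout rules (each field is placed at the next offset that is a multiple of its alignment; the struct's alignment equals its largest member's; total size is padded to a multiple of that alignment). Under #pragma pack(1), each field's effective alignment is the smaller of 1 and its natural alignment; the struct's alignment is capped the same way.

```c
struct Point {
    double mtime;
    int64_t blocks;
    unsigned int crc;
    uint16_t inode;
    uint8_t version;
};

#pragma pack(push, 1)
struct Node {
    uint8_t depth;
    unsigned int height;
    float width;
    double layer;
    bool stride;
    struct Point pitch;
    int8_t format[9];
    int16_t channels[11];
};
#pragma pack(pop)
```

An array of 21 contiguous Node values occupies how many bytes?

1533

Point: @0: mtime [8B, align 8] → 8; @8: blocks [8B, align 8] → 16; @16: crc [4B, align 4] → 20; @20: inode [2B, align 2] → 22; @22: version [1B, align 1] → 23; +1 tail pad (align 8); size 24, align 8
@0: depth [1B, align 1] → 1
@1: height [4B, align 1] → 5
@5: width [4B, align 1] → 9
@9: layer [8B, align 1] → 17
@17: stride [1B, align 1] → 18
@18: pitch [24B, align 1] → 42
@42: format [9B, align 1] → 51
@51: channels [22B, align 1] → 73
size 73, align 1
array of 21: 21 × 73 = 1533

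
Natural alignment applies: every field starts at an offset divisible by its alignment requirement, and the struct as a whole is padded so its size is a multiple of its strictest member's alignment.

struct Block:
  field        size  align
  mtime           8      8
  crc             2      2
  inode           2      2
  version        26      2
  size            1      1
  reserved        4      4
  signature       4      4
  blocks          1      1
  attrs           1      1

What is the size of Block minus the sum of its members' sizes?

0..8  mtime  (8B, 8-aligned)
8..10  crc  (2B, 2-aligned)
10..12  inode  (2B, 2-aligned)
12..38  version  (26B, 2-aligned)
38..39  size  (1B, 1-aligned)
39..40  -- padding (1B)
40..44  reserved  (4B, 4-aligned)
44..48  signature  (4B, 4-aligned)
48..49  blocks  (1B, 1-aligned)
49..50  attrs  (1B, 1-aligned)
50..56  -- tail padding (6B)
sizeof = 56, alignof = 8
data bytes 49, size 56 → padding 7

7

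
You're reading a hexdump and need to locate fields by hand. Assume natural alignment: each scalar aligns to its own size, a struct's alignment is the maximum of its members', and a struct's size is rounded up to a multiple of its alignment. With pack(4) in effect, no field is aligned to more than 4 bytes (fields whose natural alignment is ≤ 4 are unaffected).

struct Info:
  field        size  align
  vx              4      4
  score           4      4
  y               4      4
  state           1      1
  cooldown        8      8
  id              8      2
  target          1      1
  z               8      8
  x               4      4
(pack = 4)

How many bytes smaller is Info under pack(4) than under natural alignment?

8

natural layout:
  @0: vx [4B, align 4] → 4
  @4: score [4B, align 4] → 8
  @8: y [4B, align 4] → 12
  @12: state [1B, align 1] → 13
  +3 pad (align 8)
  @16: cooldown [8B, align 8] → 24
  @24: id [8B, align 2] → 32
  @32: target [1B, align 1] → 33
  +7 pad (align 8)
  @40: z [8B, align 8] → 48
  @48: x [4B, align 4] → 52
  +4 tail pad (align 8)
  size 56, align 8
packed(4) layout:
  @0: vx [4B, align 4] → 4
  @4: score [4B, align 4] → 8
  @8: y [4B, align 4] → 12
  @12: state [1B, align 1] → 13
  +3 pad (align 4)
  @16: cooldown [8B, align 4] → 24
  @24: id [8B, align 2] → 32
  @32: target [1B, align 1] → 33
  +3 pad (align 4)
  @36: z [8B, align 4] → 44
  @44: x [4B, align 4] → 48
  size 48, align 4
56 − 48 = 8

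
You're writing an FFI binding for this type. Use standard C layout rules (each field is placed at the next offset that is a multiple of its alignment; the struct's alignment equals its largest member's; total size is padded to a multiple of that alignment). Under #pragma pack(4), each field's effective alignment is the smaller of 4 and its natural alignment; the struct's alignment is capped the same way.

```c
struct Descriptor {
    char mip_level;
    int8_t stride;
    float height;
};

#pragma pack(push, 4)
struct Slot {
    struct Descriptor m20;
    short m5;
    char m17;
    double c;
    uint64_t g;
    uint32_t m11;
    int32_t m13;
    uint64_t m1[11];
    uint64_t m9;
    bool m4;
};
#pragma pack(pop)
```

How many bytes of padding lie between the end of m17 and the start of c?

1

Descriptor: @0: mip_level [1B, align 1] → 1; @1: stride [1B, align 1] → 2; +2 pad (align 4); @4: height [4B, align 4] → 8; size 8, align 4
@0: m20 [8B, align 4] → 8
@8: m5 [2B, align 2] → 10
@10: m17 [1B, align 1] → 11
+1 pad (align 4)
@12: c [8B, align 4] → 20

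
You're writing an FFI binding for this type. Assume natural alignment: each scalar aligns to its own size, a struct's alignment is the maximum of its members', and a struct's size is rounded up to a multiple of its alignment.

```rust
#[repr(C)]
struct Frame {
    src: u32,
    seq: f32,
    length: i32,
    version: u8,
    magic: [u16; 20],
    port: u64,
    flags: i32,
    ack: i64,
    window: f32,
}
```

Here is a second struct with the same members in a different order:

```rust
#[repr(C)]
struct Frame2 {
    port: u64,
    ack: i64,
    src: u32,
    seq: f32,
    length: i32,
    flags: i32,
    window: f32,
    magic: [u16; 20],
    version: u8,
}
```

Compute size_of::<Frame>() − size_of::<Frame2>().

8

@0: src [4B, align 4] → 4
@4: seq [4B, align 4] → 8
@8: length [4B, align 4] → 12
@12: version [1B, align 1] → 13
+1 pad (align 2)
@14: magic [40B, align 2] → 54
+2 pad (align 8)
@56: port [8B, align 8] → 64
@64: flags [4B, align 4] → 68
+4 pad (align 8)
@72: ack [8B, align 8] → 80
@80: window [4B, align 4] → 84
+4 tail pad (align 8)
size 88, align 8
— Frame2 —
@0: port [8B, align 8] → 8
@8: ack [8B, align 8] → 16
@16: src [4B, align 4] → 20
@20: seq [4B, align 4] → 24
@24: length [4B, align 4] → 28
@28: flags [4B, align 4] → 32
@32: window [4B, align 4] → 36
@36: magic [40B, align 2] → 76
@76: version [1B, align 1] → 77
+3 tail pad (align 8)
size 80, align 8
88 − 80 = 8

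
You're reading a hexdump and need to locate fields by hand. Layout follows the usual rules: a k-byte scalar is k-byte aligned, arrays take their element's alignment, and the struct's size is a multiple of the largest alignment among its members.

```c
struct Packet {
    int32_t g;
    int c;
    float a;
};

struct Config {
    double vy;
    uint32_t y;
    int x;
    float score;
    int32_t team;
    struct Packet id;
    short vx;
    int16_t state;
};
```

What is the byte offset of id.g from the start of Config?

Packet: 0..4  g  (4B, 4-aligned); 4..8  c  (4B, 4-aligned); 8..12  a  (4B, 4-aligned); sizeof = 12, alignof = 4
0..8  vy  (8B, 8-aligned)
8..12  y  (4B, 4-aligned)
12..16  x  (4B, 4-aligned)
16..20  score  (4B, 4-aligned)
20..24  team  (4B, 4-aligned)
24..36  id  (12B, 4-aligned)
within Packet: g at 0
24 + 0 = 24

24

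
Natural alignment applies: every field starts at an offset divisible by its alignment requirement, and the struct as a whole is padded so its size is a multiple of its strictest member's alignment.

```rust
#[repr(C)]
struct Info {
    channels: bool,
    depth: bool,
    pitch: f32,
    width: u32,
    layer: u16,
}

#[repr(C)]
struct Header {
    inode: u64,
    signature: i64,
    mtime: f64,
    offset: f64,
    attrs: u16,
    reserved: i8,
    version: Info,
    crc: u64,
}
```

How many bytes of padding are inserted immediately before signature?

0

Info: channels at 0 (size 1, align 1) → ends 1; depth at 1 (size 1, align 1) → ends 2; pad 2 to align 4 for pitch; pitch at 4 (size 4, align 4) → ends 8; width at 8 (size 4, align 4) → ends 12; layer at 12 (size 2, align 2) → ends 14; tail pad 2 to reach multiple of 4; total 16 bytes, alignment 4
inode at 0 (size 8, align 8) → ends 8
signature at 8 (size 8, align 8) → ends 16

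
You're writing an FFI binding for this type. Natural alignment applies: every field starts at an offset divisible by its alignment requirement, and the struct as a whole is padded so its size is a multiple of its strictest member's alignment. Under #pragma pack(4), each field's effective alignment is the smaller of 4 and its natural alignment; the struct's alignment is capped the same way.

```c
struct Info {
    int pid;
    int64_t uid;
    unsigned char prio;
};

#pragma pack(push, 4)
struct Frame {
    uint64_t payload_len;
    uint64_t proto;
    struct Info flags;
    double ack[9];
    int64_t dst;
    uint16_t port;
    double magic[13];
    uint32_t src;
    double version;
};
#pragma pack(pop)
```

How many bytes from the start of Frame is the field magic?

124

Info: 0..4  pid  (4B, 4-aligned); 4..8  -- padding (4B); 8..16  uid  (8B, 8-aligned); 16..17  prio  (1B, 1-aligned); 17..24  -- tail padding (7B); sizeof = 24, alignof = 8
0..8  payload_len  (8B, 4-aligned)
8..16  proto  (8B, 4-aligned)
16..40  flags  (24B, 4-aligned)
40..112  ack  (72B, 4-aligned)
112..120  dst  (8B, 4-aligned)
120..122  port  (2B, 2-aligned)
122..124  -- padding (2B)
124..228  magic  (104B, 4-aligned)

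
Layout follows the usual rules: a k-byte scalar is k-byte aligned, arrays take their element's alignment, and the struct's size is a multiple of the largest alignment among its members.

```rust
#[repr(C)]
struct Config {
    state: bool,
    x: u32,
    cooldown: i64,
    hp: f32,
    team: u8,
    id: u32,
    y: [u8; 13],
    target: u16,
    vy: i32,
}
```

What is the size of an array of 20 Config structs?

0..1  state  (1B, 1-aligned)
1..4  -- padding (3B)
4..8  x  (4B, 4-aligned)
8..16  cooldown  (8B, 8-aligned)
16..20  hp  (4B, 4-aligned)
20..21  team  (1B, 1-aligned)
21..24  -- padding (3B)
24..28  id  (4B, 4-aligned)
28..41  y  (13B, 1-aligned)
41..42  -- padding (1B)
42..44  target  (2B, 2-aligned)
44..48  vy  (4B, 4-aligned)
sizeof = 48, alignof = 8
array of 20: 20 × 48 = 960

960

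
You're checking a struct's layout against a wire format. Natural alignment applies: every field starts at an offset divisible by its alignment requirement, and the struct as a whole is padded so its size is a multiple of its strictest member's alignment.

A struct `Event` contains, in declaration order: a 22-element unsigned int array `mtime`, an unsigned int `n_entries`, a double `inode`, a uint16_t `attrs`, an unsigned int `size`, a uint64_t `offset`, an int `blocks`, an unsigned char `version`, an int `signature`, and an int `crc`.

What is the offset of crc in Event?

0..88  mtime  (88B, 4-aligned)
88..92  n_entries  (4B, 4-aligned)
92..96  -- padding (4B)
96..104  inode  (8B, 8-aligned)
104..106  attrs  (2B, 2-aligned)
106..108  -- padding (2B)
108..112  size  (4B, 4-aligned)
112..120  offset  (8B, 8-aligned)
120..124  blocks  (4B, 4-aligned)
124..125  version  (1B, 1-aligned)
125..128  -- padding (3B)
128..132  signature  (4B, 4-aligned)
132..136  crc  (4B, 4-aligned)

132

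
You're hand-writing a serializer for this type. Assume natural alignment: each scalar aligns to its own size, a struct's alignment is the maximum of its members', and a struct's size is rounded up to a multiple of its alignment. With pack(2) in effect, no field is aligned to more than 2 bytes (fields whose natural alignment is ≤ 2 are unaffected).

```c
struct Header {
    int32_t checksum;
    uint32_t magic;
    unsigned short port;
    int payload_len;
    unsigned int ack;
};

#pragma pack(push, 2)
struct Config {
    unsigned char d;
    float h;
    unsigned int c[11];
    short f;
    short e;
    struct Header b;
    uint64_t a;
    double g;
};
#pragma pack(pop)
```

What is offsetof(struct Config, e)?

Header: @0: checksum [4B, align 4] → 4; @4: magic [4B, align 4] → 8; @8: port [2B, align 2] → 10; +2 pad (align 4); @12: payload_len [4B, align 4] → 16; @16: ack [4B, align 4] → 20; size 20, align 4
@0: d [1B, align 1] → 1
+1 pad (align 2)
@2: h [4B, align 2] → 6
@6: c [44B, align 2] → 50
@50: f [2B, align 2] → 52
@52: e [2B, align 2] → 54

52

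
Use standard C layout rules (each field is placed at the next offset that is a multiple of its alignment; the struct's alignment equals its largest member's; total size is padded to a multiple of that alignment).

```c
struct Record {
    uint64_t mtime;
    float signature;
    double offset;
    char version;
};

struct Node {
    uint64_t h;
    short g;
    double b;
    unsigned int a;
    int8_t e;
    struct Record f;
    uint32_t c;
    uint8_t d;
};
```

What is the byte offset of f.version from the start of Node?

Record: 0..8  mtime  (8B, 8-aligned); 8..12  signature  (4B, 4-aligned); 12..16  -- padding (4B); 16..24  offset  (8B, 8-aligned); 24..25  version  (1B, 1-aligned); 25..32  -- tail padding (7B); sizeof = 32, alignof = 8
0..8  h  (8B, 8-aligned)
8..10  g  (2B, 2-aligned)
10..16  -- padding (6B)
16..24  b  (8B, 8-aligned)
24..28  a  (4B, 4-aligned)
28..29  e  (1B, 1-aligned)
29..32  -- padding (3B)
32..64  f  (32B, 8-aligned)
within Record: version at 24
32 + 24 = 56

56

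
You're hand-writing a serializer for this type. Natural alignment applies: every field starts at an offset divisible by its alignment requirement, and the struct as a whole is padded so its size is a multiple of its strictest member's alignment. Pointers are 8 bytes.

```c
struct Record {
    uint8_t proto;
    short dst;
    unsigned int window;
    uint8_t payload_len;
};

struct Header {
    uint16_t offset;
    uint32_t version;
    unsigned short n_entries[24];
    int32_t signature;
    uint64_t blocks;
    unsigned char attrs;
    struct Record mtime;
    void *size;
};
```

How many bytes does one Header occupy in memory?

96

Record: @0: proto [1B, align 1] → 1; +1 pad (align 2); @2: dst [2B, align 2] → 4; @4: window [4B, align 4] → 8; @8: payload_len [1B, align 1] → 9; +3 tail pad (align 4); size 12, align 4
@0: offset [2B, align 2] → 2
+2 pad (align 4)
@4: version [4B, align 4] → 8
@8: n_entries [48B, align 2] → 56
@56: signature [4B, align 4] → 60
+4 pad (align 8)
@64: blocks [8B, align 8] → 72
@72: attrs [1B, align 1] → 73
+3 pad (align 4)
@76: mtime [12B, align 4] → 88
@88: size [8B, align 8] → 96
size 96, align 8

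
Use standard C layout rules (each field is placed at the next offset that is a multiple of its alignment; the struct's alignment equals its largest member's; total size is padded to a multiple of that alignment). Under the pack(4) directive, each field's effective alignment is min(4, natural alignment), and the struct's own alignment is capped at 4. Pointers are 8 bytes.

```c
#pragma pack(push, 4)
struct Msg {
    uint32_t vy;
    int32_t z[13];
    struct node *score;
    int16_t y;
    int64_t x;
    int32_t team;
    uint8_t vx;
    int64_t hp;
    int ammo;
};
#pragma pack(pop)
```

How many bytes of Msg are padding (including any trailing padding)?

vy at 0 (size 4, align 4) → ends 4
z at 4 (size 52, align 4) → ends 56
score at 56 (size 8, align 4) → ends 64
y at 64 (size 2, align 2) → ends 66
pad 2 to align 4 for x
x at 68 (size 8, align 4) → ends 76
team at 76 (size 4, align 4) → ends 80
vx at 80 (size 1, align 1) → ends 81
pad 3 to align 4 for hp
hp at 84 (size 8, align 4) → ends 92
ammo at 92 (size 4, align 4) → ends 96
total 96 bytes, alignment 4
data bytes 91, size 96 → padding 5

5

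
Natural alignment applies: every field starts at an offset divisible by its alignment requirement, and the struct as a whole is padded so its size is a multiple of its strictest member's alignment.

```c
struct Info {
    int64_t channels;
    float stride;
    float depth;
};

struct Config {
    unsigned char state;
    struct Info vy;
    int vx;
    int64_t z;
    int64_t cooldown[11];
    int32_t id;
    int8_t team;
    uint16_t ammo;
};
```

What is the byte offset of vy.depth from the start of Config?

20

Info: channels at 0 (size 8, align 8) → ends 8; stride at 8 (size 4, align 4) → ends 12; depth at 12 (size 4, align 4) → ends 16; total 16 bytes, alignment 8
state at 0 (size 1, align 1) → ends 1
pad 7 to align 8 for vy
vy at 8 (size 16, align 8) → ends 24
within Info: depth at 12
8 + 12 = 20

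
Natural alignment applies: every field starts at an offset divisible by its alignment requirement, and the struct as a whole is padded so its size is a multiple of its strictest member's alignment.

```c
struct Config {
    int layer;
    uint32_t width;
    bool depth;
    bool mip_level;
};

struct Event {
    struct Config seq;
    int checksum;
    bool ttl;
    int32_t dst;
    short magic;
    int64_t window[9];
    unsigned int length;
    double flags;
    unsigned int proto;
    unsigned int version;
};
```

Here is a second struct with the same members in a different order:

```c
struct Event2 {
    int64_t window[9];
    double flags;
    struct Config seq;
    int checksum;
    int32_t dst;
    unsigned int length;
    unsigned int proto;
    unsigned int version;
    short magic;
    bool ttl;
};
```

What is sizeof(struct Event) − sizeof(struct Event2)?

Config: @0: layer [4B, align 4] → 4; @4: width [4B, align 4] → 8; @8: depth [1B, align 1] → 9; @9: mip_level [1B, align 1] → 10; +2 tail pad (align 4); size 12, align 4
@0: seq [12B, align 4] → 12
@12: checksum [4B, align 4] → 16
@16: ttl [1B, align 1] → 17
+3 pad (align 4)
@20: dst [4B, align 4] → 24
@24: magic [2B, align 2] → 26
+6 pad (align 8)
@32: window [72B, align 8] → 104
@104: length [4B, align 4] → 108
+4 pad (align 8)
@112: flags [8B, align 8] → 120
@120: proto [4B, align 4] → 124
@124: version [4B, align 4] → 128
size 128, align 8
— Event2 —
@0: window [72B, align 8] → 72
@72: flags [8B, align 8] → 80
@80: seq [12B, align 4] → 92
@92: checksum [4B, align 4] → 96
@96: dst [4B, align 4] → 100
@100: length [4B, align 4] → 104
@104: proto [4B, align 4] → 108
@108: version [4B, align 4] → 112
@112: magic [2B, align 2] → 114
@114: ttl [1B, align 1] → 115
+5 tail pad (align 8)
size 120, align 8
128 − 120 = 8

8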